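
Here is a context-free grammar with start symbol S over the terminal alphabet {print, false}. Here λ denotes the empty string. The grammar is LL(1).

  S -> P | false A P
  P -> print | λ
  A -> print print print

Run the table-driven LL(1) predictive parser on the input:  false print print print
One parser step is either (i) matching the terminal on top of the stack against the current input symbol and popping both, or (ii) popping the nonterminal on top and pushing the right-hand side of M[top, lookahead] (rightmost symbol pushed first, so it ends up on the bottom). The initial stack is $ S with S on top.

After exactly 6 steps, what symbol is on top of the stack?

step 1: stack=$ S  input=false print print print $  — expand S -> false A P
step 2: stack=$ P A false  input=false print print print $  — match false
step 3: stack=$ P A  input=print print print $  — expand A -> print print print
step 4: stack=$ P print print print  input=print print print $  — match print
step 5: stack=$ P print print  input=print print $  — match print
step 6: stack=$ P print  input=print $  — match print
Stack after step 6: $ P (top = P).

P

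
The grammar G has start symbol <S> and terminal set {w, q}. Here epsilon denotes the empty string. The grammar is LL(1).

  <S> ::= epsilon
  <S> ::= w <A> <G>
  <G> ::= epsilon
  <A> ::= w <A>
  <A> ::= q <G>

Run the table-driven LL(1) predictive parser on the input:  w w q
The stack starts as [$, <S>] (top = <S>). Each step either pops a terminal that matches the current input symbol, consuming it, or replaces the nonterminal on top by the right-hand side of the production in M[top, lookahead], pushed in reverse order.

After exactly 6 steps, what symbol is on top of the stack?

<G>

step 1: stack=$ <S>  input=w w q $  — expand <S> ::= w <A> <G>
step 2: stack=$ <G> <A> w  input=w w q $  — match w
step 3: stack=$ <G> <A>  input=w q $  — expand <A> ::= w <A>
step 4: stack=$ <G> <A> w  input=w q $  — match w
step 5: stack=$ <G> <A>  input=q $  — expand <A> ::= q <G>
step 6: stack=$ <G> <G> q  input=q $  — match q
Stack after step 6: $ <G> <G> (top = <G>).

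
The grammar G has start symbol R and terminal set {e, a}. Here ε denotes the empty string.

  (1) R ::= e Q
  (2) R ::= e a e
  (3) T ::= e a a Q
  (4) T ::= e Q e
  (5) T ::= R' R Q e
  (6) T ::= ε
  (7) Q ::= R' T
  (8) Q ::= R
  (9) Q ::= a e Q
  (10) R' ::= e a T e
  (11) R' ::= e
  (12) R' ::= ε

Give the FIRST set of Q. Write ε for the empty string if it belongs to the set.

{ε, a, e}

FIRST(R): from R::=e Q we get {e}; from R::=e a e we get {e}. So FIRST(R) = {e}.
FIRST(R'): from R'::=e a T e we get {e}; from R'::=e we get {e}; from R'::=ε we get {ε}. So FIRST(R') = {ε, e}.
FIRST(T): from T::=e a a Q we get {e}; from T::=e Q e we get {e}; from T::=R' R Q e we get {e}; from T::=ε we get {ε}. So FIRST(T) = {ε, e}.
FIRST(Q): from Q::=R' T we get {ε, e}; from Q::=R we get {e}; from Q::=a e Q we get {a}. So FIRST(Q) = {ε, a, e}.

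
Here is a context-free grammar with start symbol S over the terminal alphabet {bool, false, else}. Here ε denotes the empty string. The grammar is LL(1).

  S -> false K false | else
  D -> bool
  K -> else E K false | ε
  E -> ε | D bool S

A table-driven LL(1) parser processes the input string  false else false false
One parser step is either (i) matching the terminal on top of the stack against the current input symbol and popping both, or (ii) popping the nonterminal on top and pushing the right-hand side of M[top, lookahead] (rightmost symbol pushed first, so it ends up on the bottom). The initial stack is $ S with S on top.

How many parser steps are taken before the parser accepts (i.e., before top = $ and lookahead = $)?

step 1: stack=$ S  input=false else false false $  — expand S -> false K false
step 2: stack=$ false K false  input=false else false false $  — match false
step 3: stack=$ false K  input=else false false $  — expand K -> else E K false
step 4: stack=$ false false K E else  input=else false false $  — match else
step 5: stack=$ false false K E  input=false false $  — expand E -> ε
step 6: stack=$ false false K  input=false false $  — expand K -> ε
step 7: stack=$ false false  input=false false $  — match false
step 8: stack=$ false  input=false $  — match false
Accept reached after 8 steps.

8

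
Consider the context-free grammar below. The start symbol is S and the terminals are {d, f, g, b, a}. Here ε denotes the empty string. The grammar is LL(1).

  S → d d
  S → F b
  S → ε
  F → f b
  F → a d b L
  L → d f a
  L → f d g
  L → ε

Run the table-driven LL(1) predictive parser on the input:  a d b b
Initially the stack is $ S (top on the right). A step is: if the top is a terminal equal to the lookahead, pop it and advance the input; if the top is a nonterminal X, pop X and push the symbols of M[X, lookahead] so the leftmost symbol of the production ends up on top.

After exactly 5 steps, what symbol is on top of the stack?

L

step 1: stack=$ S  input=a d b b $  — expand S → F b
step 2: stack=$ b F  input=a d b b $  — expand F → a d b L
step 3: stack=$ b L b d a  input=a d b b $  — match a
step 4: stack=$ b L b d  input=d b b $  — match d
step 5: stack=$ b L b  input=b b $  — match b
Stack after step 5: $ b L (top = L).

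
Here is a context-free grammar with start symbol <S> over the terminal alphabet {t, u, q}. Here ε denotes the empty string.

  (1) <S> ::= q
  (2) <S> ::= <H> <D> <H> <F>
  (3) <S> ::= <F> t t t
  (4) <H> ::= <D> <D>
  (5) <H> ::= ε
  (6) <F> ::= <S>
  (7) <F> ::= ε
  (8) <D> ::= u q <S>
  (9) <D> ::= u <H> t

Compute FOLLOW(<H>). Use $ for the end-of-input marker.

FIRST(<D>) = {u}
FIRST(<H>) = {ε, u}  (via <D> <D>)
FIRST(<S>) = {q, t, u}  (via <H> <D> <H> <F>, <F> t t t)
FIRST(<F>) = {ε, q, t, u}  (via <S>)
FOLLOW(<S>) includes $ since <S> is the start symbol.
FOLLOW(<S>): in <F>::=<S>, the suffix after <S> is empty, so FOLLOW(<S>) ⊇ FOLLOW(<F>) = {$, q, t, u}; in <D>::=u q <S>, the suffix after <S> is empty, so FOLLOW(<S>) ⊇ FOLLOW(<D>) = {$, q, t, u}. Thus FOLLOW(<S>) = {$, q, t, u}.
FOLLOW(<H>): in <S>::=<H> <D> <H> <F> (occurrence 1), <H> is followed by <D> <H> <F> with FIRST {u}; in <S>::=<H> <D> <H> <F> (occurrence 2), <H> is followed by <F> with FIRST {ε, q, t, u}; in <S>::=<H> <D> <H> <F> (occurrence 2), the suffix after <H> is nullable, so FOLLOW(<H>) ⊇ FOLLOW(<S>) = {$, q, t, u}; in <D>::=u <H> t, <H> is followed by t with FIRST {t}. Thus FOLLOW(<H>) = {$, q, t, u}.
FOLLOW(<F>): in <S>::=<H> <D> <H> <F>, the suffix after <F> is empty, so FOLLOW(<F>) ⊇ FOLLOW(<S>) = {$, q, t, u}; in <S>::=<F> t t t, <F> is followed by t t t with FIRST {t}. Thus FOLLOW(<F>) = {$, q, t, u}.
FOLLOW(<D>): in <S>::=<H> <D> <H> <F>, <D> is followed by <H> <F> with FIRST {ε, q, t, u}; in <S>::=<H> <D> <H> <F>, the suffix after <D> is nullable, so FOLLOW(<D>) ⊇ FOLLOW(<S>) = {$, q, t, u}; in <H>::=<D> <D> (occurrence 1), <D> is followed by <D> with FIRST {u}; in <H>::=<D> <D> (occurrence 2), the suffix after <D> is empty, so FOLLOW(<D>) ⊇ FOLLOW(<H>) = {$, q, t, u}. Thus FOLLOW(<D>) = {$, q, t, u}.

{$, q, t, u}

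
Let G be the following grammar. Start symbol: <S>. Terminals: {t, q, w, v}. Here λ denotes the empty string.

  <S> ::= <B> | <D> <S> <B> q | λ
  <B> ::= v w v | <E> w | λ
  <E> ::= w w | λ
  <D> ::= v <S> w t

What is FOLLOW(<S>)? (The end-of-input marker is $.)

{$, q, v, w}

FIRST(<E>) = {λ, w}
FIRST(<D>) = {v}
FIRST(<B>) = {λ, v, w}  (via <E> w)
FIRST(<S>) = {λ, v, w}  (via <B>, <D> <S> <B> q)
FOLLOW(<S>) includes $ since <S> is the start symbol.
FOLLOW(<S>): in <S>::=<D> <S> <B> q, <S> is followed by <B> q with FIRST {q, v, w}; in <D>::=v <S> w t, <S> is followed by w t with FIRST {w}. Thus FOLLOW(<S>) = {$, q, v, w}.
FOLLOW(<B>): in <S>::=<B>, the suffix after <B> is empty, so FOLLOW(<B>) ⊇ FOLLOW(<S>) = {$, q, v, w}; in <S>::=<D> <S> <B> q, <B> is followed by q with FIRST {q}. Thus FOLLOW(<B>) = {$, q, v, w}.
FOLLOW(<E>): in <B>::=<E> w, <E> is followed by w with FIRST {w}. Thus FOLLOW(<E>) = {w}.
FOLLOW(<D>): in <S>::=<D> <S> <B> q, <D> is followed by <S> <B> q with FIRST {q, v, w}. Thus FOLLOW(<D>) = {q, v, w}.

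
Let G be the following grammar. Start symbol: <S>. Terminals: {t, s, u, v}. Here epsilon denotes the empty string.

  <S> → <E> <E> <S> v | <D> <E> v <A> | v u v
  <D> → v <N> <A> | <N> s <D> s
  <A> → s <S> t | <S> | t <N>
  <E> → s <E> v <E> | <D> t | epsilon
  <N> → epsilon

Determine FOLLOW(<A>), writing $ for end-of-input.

{$, s, t, v}

FIRST(<N>): from <N>→epsilon we get {epsilon}. So FIRST(<N>) = {epsilon}.
FIRST(<D>): from <D>→v <N> <A> we get {v}; from <D>→<N> s <D> s we get {s}. So FIRST(<D>) = {s, v}.
FIRST(<E>): from <E>→s <E> v <E> we get {s}; from <E>→<D> t we get {s, v}; from <E>→epsilon we get {epsilon}. So FIRST(<E>) = {epsilon, s, v}.
FIRST(<S>): from <S>→<E> <E> <S> v we get {s, v}; from <S>→<D> <E> v <A> we get {s, v}; from <S>→v u v we get {v}. So FIRST(<S>) = {s, v}.
FIRST(<A>): from <A>→s <S> t we get {s}; from <A>→<S> we get {s, v}; from <A>→t <N> we get {t}. So FIRST(<A>) = {s, t, v}.
FOLLOW(<S>) includes $ since <S> is the start symbol.
FOLLOW(<D>): in <S>→<D> <E> v <A>, <D> is followed by <E> v <A> with FIRST {s, v}; in <D>→<N> s <D> s, <D> is followed by s with FIRST {s}; in <E>→<D> t, <D> is followed by t with FIRST {t}. Thus FOLLOW(<D>) = {s, t, v}.
FOLLOW(<E>): in <S>→<E> <E> <S> v (occurrence 1), <E> is followed by <E> <S> v with FIRST {s, v}; in <S>→<E> <E> <S> v (occurrence 2), <E> is followed by <S> v with FIRST {s, v}; in <S>→<D> <E> v <A>, <E> is followed by v <A> with FIRST {v}; in <E>→s <E> v <E> (occurrence 1), <E> is followed by v <E> with FIRST {v}; in <E>→s <E> v <E> (occurrence 2), the suffix after <E> is empty (adds nothing new). Thus FOLLOW(<E>) = {s, v}.
FOLLOW(<S>): in <S>→<E> <E> <S> v, <S> is followed by v with FIRST {v}; in <A>→s <S> t, <S> is followed by t with FIRST {t}; in <A>→<S>, the suffix after <S> is empty, so FOLLOW(<S>) ⊇ FOLLOW(<A>) = {$, s, t, v}. Thus FOLLOW(<S>) = {$, s, t, v}.
FOLLOW(<A>): in <S>→<D> <E> v <A>, the suffix after <A> is empty, so FOLLOW(<A>) ⊇ FOLLOW(<S>) = {$, s, t, v}; in <D>→v <N> <A>, the suffix after <A> is empty, so FOLLOW(<A>) ⊇ FOLLOW(<D>) = {s, t, v}. Thus FOLLOW(<A>) = {$, s, t, v}.
FOLLOW(<N>): in <D>→v <N> <A>, <N> is followed by <A> with FIRST {s, t, v}; in <D>→<N> s <D> s, <N> is followed by s <D> s with FIRST {s}; in <A>→t <N>, the suffix after <N> is empty, so FOLLOW(<N>) ⊇ FOLLOW(<A>) = {$, s, t, v}. Thus FOLLOW(<N>) = {$, s, t, v}.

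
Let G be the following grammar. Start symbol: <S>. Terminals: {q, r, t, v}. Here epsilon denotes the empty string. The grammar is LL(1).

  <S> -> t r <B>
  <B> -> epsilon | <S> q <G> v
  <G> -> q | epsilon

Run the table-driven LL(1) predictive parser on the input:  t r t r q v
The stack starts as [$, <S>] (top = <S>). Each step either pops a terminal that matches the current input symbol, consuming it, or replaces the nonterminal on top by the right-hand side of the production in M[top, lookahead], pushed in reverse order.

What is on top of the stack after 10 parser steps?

v

step 1: stack=$ <S>  input=t r t r q v $  — expand <S> -> t r <B>
step 2: stack=$ <B> r t  input=t r t r q v $  — match t
step 3: stack=$ <B> r  input=r t r q v $  — match r
step 4: stack=$ <B>  input=t r q v $  — expand <B> -> <S> q <G> v
step 5: stack=$ v <G> q <S>  input=t r q v $  — expand <S> -> t r <B>
step 6: stack=$ v <G> q <B> r t  input=t r q v $  — match t
step 7: stack=$ v <G> q <B> r  input=r q v $  — match r
step 8: stack=$ v <G> q <B>  input=q v $  — expand <B> -> epsilon
step 9: stack=$ v <G> q  input=q v $  — match q
step 10: stack=$ v <G>  input=v $  — expand <G> -> epsilon
Stack after step 10: $ v (top = v).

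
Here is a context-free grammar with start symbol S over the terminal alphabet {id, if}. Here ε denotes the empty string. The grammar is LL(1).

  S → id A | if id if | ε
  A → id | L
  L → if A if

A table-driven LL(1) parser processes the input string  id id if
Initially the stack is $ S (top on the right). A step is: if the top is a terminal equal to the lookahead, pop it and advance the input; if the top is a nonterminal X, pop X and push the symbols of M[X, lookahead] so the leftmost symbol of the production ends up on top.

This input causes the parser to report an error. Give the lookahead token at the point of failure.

if

step 1: stack=$ S  input=id id if $  — expand S → id A
step 2: stack=$ A id  input=id id if $  — match id
step 3: stack=$ A  input=id if $  — expand A → id
step 4: stack=$ id  input=id if $  — match id
step 5: stack=$  input=if $  — error: stack empty but input remains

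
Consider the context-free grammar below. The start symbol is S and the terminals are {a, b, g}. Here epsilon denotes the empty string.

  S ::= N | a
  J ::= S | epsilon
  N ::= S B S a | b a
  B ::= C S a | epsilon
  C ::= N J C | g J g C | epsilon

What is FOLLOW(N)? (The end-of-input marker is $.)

FIRST(S) = {a, b}  (via N)
FIRST(J) = {epsilon, a, b}  (via S)
FIRST(N) = {a, b}  (via S B S a)
FIRST(C) = {epsilon, a, b, g}  (via N J C)
FIRST(B) = {epsilon, a, b, g}  (via C S a)
FOLLOW(S) includes $ since S is the start symbol.
FOLLOW(B): in N::=S B S a, B is followed by S a with FIRST {a, b}. Thus FOLLOW(B) = {a, b}.
FOLLOW(C): in B::=C S a, C is followed by S a with FIRST {a, b}; in C::=N J C, the suffix after C is empty (adds nothing new); in C::=g J g C, the suffix after C is empty (adds nothing new). Thus FOLLOW(C) = {a, b}.
FOLLOW(J): in C::=N J C, J is followed by C with FIRST {epsilon, a, b, g}; in C::=N J C, the suffix after J is nullable, so FOLLOW(J) ⊇ FOLLOW(C) = {a, b}; in C::=g J g C, J is followed by g C with FIRST {g}. Thus FOLLOW(J) = {a, b, g}.
FOLLOW(S): in J::=S, the suffix after S is empty, so FOLLOW(S) ⊇ FOLLOW(J) = {a, b, g}; in N::=S B S a (occurrence 1), S is followed by B S a with FIRST {a, b, g}; in N::=S B S a (occurrence 2), S is followed by a with FIRST {a}; in B::=C S a, S is followed by a with FIRST {a}. Thus FOLLOW(S) = {$, a, b, g}.
FOLLOW(N): in S::=N, the suffix after N is empty, so FOLLOW(N) ⊇ FOLLOW(S) = {$, a, b, g}; in C::=N J C, N is followed by J C with FIRST {epsilon, a, b, g}; in C::=N J C, the suffix after N is nullable, so FOLLOW(N) ⊇ FOLLOW(C) = {a, b}. Thus FOLLOW(N) = {$, a, b, g}.

{$, a, b, g}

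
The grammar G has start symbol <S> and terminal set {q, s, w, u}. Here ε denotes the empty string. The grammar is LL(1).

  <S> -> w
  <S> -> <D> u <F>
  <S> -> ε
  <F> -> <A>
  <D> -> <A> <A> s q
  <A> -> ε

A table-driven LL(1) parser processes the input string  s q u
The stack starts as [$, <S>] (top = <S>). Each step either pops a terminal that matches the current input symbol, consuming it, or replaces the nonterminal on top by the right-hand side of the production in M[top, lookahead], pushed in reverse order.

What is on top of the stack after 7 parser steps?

step 1: stack=$ <S>  input=s q u $  — expand <S> -> <D> u <F>
step 2: stack=$ <F> u <D>  input=s q u $  — expand <D> -> <A> <A> s q
step 3: stack=$ <F> u q s <A> <A>  input=s q u $  — expand <A> -> ε
step 4: stack=$ <F> u q s <A>  input=s q u $  — expand <A> -> ε
step 5: stack=$ <F> u q s  input=s q u $  — match s
step 6: stack=$ <F> u q  input=q u $  — match q
step 7: stack=$ <F> u  input=u $  — match u
Stack after step 7: $ <F> (top = <F>).

<F>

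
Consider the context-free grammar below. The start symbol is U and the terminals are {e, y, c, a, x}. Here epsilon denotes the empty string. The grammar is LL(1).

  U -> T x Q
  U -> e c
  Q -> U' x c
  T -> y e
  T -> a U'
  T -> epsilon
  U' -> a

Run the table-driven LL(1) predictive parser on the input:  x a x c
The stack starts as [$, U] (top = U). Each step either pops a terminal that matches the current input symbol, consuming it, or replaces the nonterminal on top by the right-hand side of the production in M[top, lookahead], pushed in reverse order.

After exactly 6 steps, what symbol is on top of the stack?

x

     Stack     Input      Action
  1  $ U       x a x c $  expand U -> T x Q
  2  $ Q x T   x a x c $  expand T -> epsilon
  3  $ Q x     x a x c $  match x
  4  $ Q       a x c $    expand Q -> U' x c
  5  $ c x U'  a x c $    expand U' -> a
  6  $ c x a   a x c $    match a
Stack after step 6: $ c x (top = x).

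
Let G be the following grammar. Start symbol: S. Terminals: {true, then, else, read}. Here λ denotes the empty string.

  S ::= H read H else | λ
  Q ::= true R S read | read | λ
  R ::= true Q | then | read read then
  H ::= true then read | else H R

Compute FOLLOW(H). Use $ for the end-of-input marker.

FIRST(Q) = {λ, read, true}
FIRST(R) = {read, then, true}
FIRST(H) = {else, true}
FIRST(S) = {λ, else, true}  (via H read H else)
FOLLOW(S) includes $ since S is the start symbol.
FOLLOW(S): in Q::=true R S read, S is followed by read with FIRST {read}. Thus FOLLOW(S) = {$, read}.
FOLLOW(H): in S::=H read H else (occurrence 1), H is followed by read H else with FIRST {read}; in S::=H read H else (occurrence 2), H is followed by else with FIRST {else}; in H::=else H R, H is followed by R with FIRST {read, then, true}. Thus FOLLOW(H) = {else, read, then, true}.
FOLLOW(R): in Q::=true R S read, R is followed by S read with FIRST {else, read, true}; in H::=else H R, the suffix after R is empty, so FOLLOW(R) ⊇ FOLLOW(H) = {else, read, then, true}. Thus FOLLOW(R) = {else, read, then, true}.
FOLLOW(Q): in R::=true Q, the suffix after Q is empty, so FOLLOW(Q) ⊇ FOLLOW(R) = {else, read, then, true}. Thus FOLLOW(Q) = {else, read, then, true}.

{else, read, then, true}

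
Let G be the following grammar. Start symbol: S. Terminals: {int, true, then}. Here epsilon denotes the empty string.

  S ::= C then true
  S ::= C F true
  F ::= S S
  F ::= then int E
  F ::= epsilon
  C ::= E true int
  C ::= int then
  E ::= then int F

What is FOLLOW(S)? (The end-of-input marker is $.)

FIRST(E): from E::=then int F we get {then}. So FIRST(E) = {then}.
FIRST(C): from C::=E true int we get {then}; from C::=int then we get {int}. So FIRST(C) = {int, then}.
FIRST(S): from S::=C then true we get {int, then}; from S::=C F true we get {int, then}. So FIRST(S) = {int, then}.
FIRST(F): from F::=S S we get {int, then}; from F::=then int E we get {then}; from F::=epsilon we get {epsilon}. So FIRST(F) = {epsilon, int, then}.
FOLLOW(S) includes $ since S is the start symbol.
FOLLOW(C): in S::=C then true, C is followed by then true with FIRST {then}; in S::=C F true, C is followed by F true with FIRST {int, then, true}. Thus FOLLOW(C) = {int, then, true}.
FOLLOW(S): in F::=S S (occurrence 1), S is followed by S with FIRST {int, then}; in F::=S S (occurrence 2), the suffix after S is empty, so FOLLOW(S) ⊇ FOLLOW(F) = {true}. Thus FOLLOW(S) = {$, int, then, true}.
FOLLOW(F): in S::=C F true, F is followed by true with FIRST {true}; in E::=then int F, the suffix after F is empty, so FOLLOW(F) ⊇ FOLLOW(E) = {true}. Thus FOLLOW(F) = {true}.
FOLLOW(E): in F::=then int E, the suffix after E is empty, so FOLLOW(E) ⊇ FOLLOW(F) = {true}; in C::=E true int, E is followed by true int with FIRST {true}. Thus FOLLOW(E) = {true}.

{$, int, then, true}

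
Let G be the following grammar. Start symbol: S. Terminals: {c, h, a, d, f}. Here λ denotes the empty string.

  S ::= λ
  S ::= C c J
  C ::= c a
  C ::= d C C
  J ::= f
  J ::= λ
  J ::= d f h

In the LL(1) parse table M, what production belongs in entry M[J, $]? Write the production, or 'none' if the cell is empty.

FIRST(C): from C::=c a we get {c}; from C::=d C C we get {d}. So FIRST(C) = {c, d}.
FIRST(J): from J::=f we get {f}; from J::=λ we get {λ}; from J::=d f h we get {d}. So FIRST(J) = {λ, d, f}.
FIRST(S): from S::=λ we get {λ}; from S::=C c J we get {c, d}. So FIRST(S) = {λ, c, d}.
FOLLOW(S) includes $ since S is the start symbol.
FOLLOW(S): S appears on no right-hand side. Thus FOLLOW(S) = {$}.
FOLLOW(J): in S::=C c J, the suffix after J is empty, so FOLLOW(J) ⊇ FOLLOW(S) = {$}. Thus FOLLOW(J) = {$}.
For J ::= f: FIRST(f) = {f}, so it goes in M[J, t] for t ∈ {f}.
For J ::= λ: FIRST(λ) = {λ}, so it goes in M[J, t] for t ∈ {}; since λ ∈ FIRST, also for every t ∈ FOLLOW(J) = {$}.
For J ::= d f h: FIRST(d f h) = {d}, so it goes in M[J, t] for t ∈ {d}.

J ::= λ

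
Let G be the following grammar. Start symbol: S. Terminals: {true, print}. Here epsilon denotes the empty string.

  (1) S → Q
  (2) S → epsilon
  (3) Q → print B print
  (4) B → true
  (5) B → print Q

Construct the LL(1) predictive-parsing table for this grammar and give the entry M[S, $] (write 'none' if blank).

S → epsilon

FIRST(Q) = {print}
FIRST(B) = {print, true}
FIRST(S) = {epsilon, print}  (via Q)
FOLLOW(S) includes $ since S is the start symbol.
FOLLOW(S): S appears on no right-hand side. Thus FOLLOW(S) = {$}.
For S → Q: FIRST(Q) = {print}, so it goes in M[S, t] for t ∈ {print}.
For S → epsilon: FIRST(epsilon) = {epsilon}, so it goes in M[S, t] for t ∈ {}; since epsilon ∈ FIRST, also for every t ∈ FOLLOW(S) = {$}.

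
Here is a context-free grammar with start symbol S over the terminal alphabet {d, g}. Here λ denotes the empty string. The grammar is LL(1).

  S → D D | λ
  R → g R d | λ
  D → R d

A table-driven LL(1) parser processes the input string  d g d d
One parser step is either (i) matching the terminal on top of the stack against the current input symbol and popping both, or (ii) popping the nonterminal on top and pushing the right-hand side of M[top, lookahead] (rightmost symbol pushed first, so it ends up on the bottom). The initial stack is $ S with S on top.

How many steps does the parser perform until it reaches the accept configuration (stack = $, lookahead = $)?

step 1: stack=$ S  input=d g d d $  — expand S → D D
step 2: stack=$ D D  input=d g d d $  — expand D → R d
step 3: stack=$ D d R  input=d g d d $  — expand R → λ
step 4: stack=$ D d  input=d g d d $  — match d
step 5: stack=$ D  input=g d d $  — expand D → R d
step 6: stack=$ d R  input=g d d $  — expand R → g R d
step 7: stack=$ d d R g  input=g d d $  — match g
step 8: stack=$ d d R  input=d d $  — expand R → λ
step 9: stack=$ d d  input=d d $  — match d
step 10: stack=$ d  input=d $  — match d
Accept reached after 10 steps.

10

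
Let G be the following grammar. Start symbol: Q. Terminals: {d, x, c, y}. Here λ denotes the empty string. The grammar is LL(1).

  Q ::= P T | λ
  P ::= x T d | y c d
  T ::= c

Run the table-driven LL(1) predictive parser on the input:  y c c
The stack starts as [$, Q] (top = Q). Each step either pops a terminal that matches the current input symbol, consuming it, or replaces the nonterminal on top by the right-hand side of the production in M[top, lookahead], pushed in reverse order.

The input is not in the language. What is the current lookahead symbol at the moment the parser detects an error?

step 1: stack=$ Q  input=y c c $  — expand Q ::= P T
step 2: stack=$ T P  input=y c c $  — expand P ::= y c d
step 3: stack=$ T d c y  input=y c c $  — match y
step 4: stack=$ T d c  input=c c $  — match c
step 5: stack=$ T d  input=c $  — error: top is terminal d but lookahead is c

c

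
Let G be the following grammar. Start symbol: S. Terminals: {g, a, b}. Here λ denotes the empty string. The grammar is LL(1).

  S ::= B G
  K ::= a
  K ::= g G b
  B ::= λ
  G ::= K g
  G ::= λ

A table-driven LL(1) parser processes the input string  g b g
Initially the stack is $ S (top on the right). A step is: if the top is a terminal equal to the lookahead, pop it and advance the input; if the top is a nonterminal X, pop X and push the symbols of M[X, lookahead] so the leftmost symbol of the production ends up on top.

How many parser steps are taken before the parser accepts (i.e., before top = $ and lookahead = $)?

     Stack      Input    Action
  1  $ S        g b g $  expand S ::= B G
  2  $ G B      g b g $  expand B ::= λ
  3  $ G        g b g $  expand G ::= K g
  4  $ g K      g b g $  expand K ::= g G b
  5  $ g b G g  g b g $  match g
  6  $ g b G    b g $    expand G ::= λ
  7  $ g b      b g $    match b
  8  $ g        g $      match g
Accept reached after 8 steps.

8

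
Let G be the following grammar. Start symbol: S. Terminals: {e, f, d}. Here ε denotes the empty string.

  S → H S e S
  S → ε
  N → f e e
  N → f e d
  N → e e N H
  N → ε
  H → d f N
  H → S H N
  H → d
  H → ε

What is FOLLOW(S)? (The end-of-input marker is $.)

FIRST(N) = {ε, e, f}
FIRST(S) = {ε, d, e, f}  (via H S e S)
FIRST(H) = {ε, d, e, f}  (via S H N)
FOLLOW(S) includes $ since S is the start symbol.
FOLLOW(S): in S→H S e S (occurrence 1), S is followed by e S with FIRST {e}; in S→H S e S (occurrence 2), the suffix after S is empty (adds nothing new); in H→S H N, S is followed by H N with FIRST {ε, d, e, f}; in H→S H N, the suffix after S is nullable, so FOLLOW(S) ⊇ FOLLOW(H) = {d, e, f}. Thus FOLLOW(S) = {$, d, e, f}.
FOLLOW(N): in N→e e N H, N is followed by H with FIRST {ε, d, e, f}; in N→e e N H, the suffix after N is nullable (adds nothing new); in H→d f N, the suffix after N is empty, so FOLLOW(N) ⊇ FOLLOW(H) = {d, e, f}; in H→S H N, the suffix after N is empty, so FOLLOW(N) ⊇ FOLLOW(H) = {d, e, f}. Thus FOLLOW(N) = {d, e, f}.
FOLLOW(H): in S→H S e S, H is followed by S e S with FIRST {d, e, f}; in N→e e N H, the suffix after H is empty, so FOLLOW(H) ⊇ FOLLOW(N) = {d, e, f}; in H→S H N, H is followed by N with FIRST {ε, e, f}; in H→S H N, the suffix after H is nullable (adds nothing new). Thus FOLLOW(H) = {d, e, f}.

{$, d, e, f}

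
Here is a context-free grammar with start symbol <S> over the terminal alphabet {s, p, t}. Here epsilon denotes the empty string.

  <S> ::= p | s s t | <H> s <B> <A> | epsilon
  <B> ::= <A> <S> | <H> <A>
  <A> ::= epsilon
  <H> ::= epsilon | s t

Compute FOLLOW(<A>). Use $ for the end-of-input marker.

FIRST(<A>): from <A>::=epsilon we get {epsilon}. So FIRST(<A>) = {epsilon}.
FIRST(<H>): from <H>::=epsilon we get {epsilon}; from <H>::=s t we get {s}. So FIRST(<H>) = {epsilon, s}.
FIRST(<S>): from <S>::=p we get {p}; from <S>::=s s t we get {s}; from <S>::=<H> s <B> <A> we get {s}; from <S>::=epsilon we get {epsilon}. So FIRST(<S>) = {epsilon, p, s}.
FIRST(<B>): from <B>::=<A> <S> we get {epsilon, p, s}; from <B>::=<H> <A> we get {epsilon, s}. So FIRST(<B>) = {epsilon, p, s}.
FOLLOW(<S>) includes $ since <S> is the start symbol.
FOLLOW(<S>): in <B>::=<A> <S>, the suffix after <S> is empty, so FOLLOW(<S>) ⊇ FOLLOW(<B>) = {$}. Thus FOLLOW(<S>) = {$}.
FOLLOW(<B>): in <S>::=<H> s <B> <A>, <B> is followed by <A> with FIRST {epsilon}; in <S>::=<H> s <B> <A>, the suffix after <B> is nullable, so FOLLOW(<B>) ⊇ FOLLOW(<S>) = {$}. Thus FOLLOW(<B>) = {$}.
FOLLOW(<A>): in <S>::=<H> s <B> <A>, the suffix after <A> is empty, so FOLLOW(<A>) ⊇ FOLLOW(<S>) = {$}; in <B>::=<A> <S>, <A> is followed by <S> with FIRST {epsilon, p, s}; in <B>::=<A> <S>, the suffix after <A> is nullable, so FOLLOW(<A>) ⊇ FOLLOW(<B>) = {$}; in <B>::=<H> <A>, the suffix after <A> is empty, so FOLLOW(<A>) ⊇ FOLLOW(<B>) = {$}. Thus FOLLOW(<A>) = {$, p, s}.
FOLLOW(<H>): in <S>::=<H> s <B> <A>, <H> is followed by s <B> <A> with FIRST {s}; in <B>::=<H> <A>, <H> is followed by <A> with FIRST {epsilon}; in <B>::=<H> <A>, the suffix after <H> is nullable, so FOLLOW(<H>) ⊇ FOLLOW(<B>) = {$}. Thus FOLLOW(<H>) = {$, s}.

{$, p, s}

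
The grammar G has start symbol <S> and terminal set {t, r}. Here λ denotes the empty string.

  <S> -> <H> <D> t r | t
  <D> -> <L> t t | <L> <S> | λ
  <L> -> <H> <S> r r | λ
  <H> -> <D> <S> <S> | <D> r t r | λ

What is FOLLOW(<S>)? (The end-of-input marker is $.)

FIRST(<S>): from <S>-><H> <D> t r we get {r, t}; from <S>->t we get {t}. So FIRST(<S>) = {r, t}.
FIRST(<D>): from <D>-><L> t t we get {r, t}; from <D>-><L> <S> we get {r, t}; from <D>->λ we get {λ}. So FIRST(<D>) = {λ, r, t}.
FIRST(<H>): from <H>-><D> <S> <S> we get {r, t}; from <H>-><D> r t r we get {r, t}; from <H>->λ we get {λ}. So FIRST(<H>) = {λ, r, t}.
FIRST(<L>): from <L>-><H> <S> r r we get {r, t}; from <L>->λ we get {λ}. So FIRST(<L>) = {λ, r, t}.
FOLLOW(<S>) includes $ since <S> is the start symbol.
FOLLOW(<D>): in <S>-><H> <D> t r, <D> is followed by t r with FIRST {t}; in <H>-><D> <S> <S>, <D> is followed by <S> <S> with FIRST {r, t}; in <H>-><D> r t r, <D> is followed by r t r with FIRST {r}. Thus FOLLOW(<D>) = {r, t}.
FOLLOW(<L>): in <D>-><L> t t, <L> is followed by t t with FIRST {t}; in <D>-><L> <S>, <L> is followed by <S> with FIRST {r, t}. Thus FOLLOW(<L>) = {r, t}.
FOLLOW(<H>): in <S>-><H> <D> t r, <H> is followed by <D> t r with FIRST {r, t}; in <L>-><H> <S> r r, <H> is followed by <S> r r with FIRST {r, t}. Thus FOLLOW(<H>) = {r, t}.
FOLLOW(<S>): in <D>-><L> <S>, the suffix after <S> is empty, so FOLLOW(<S>) ⊇ FOLLOW(<D>) = {r, t}; in <L>-><H> <S> r r, <S> is followed by r r with FIRST {r}; in <H>-><D> <S> <S> (occurrence 1), <S> is followed by <S> with FIRST {r, t}; in <H>-><D> <S> <S> (occurrence 2), the suffix after <S> is empty, so FOLLOW(<S>) ⊇ FOLLOW(<H>) = {r, t}. Thus FOLLOW(<S>) = {$, r, t}.

{$, r, t}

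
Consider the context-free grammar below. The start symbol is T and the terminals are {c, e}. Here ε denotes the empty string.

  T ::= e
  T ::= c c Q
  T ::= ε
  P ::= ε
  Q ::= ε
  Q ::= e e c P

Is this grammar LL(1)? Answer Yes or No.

FIRST(T) = {ε, c, e}
FIRST(P) = {ε}
FIRST(Q) = {ε, e}
FOLLOW(T) = {$}
FOLLOW(P) = {$}
FOLLOW(Q) = {$}
Each cell of M receives at most one production.

Yes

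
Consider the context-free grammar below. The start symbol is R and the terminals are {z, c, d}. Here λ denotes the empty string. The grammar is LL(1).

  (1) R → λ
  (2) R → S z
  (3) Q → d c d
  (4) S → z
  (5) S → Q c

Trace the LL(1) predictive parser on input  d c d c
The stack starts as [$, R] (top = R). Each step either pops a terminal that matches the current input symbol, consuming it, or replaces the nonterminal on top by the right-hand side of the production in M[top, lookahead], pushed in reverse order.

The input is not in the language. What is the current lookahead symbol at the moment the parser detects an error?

step 1: stack=$ R  input=d c d c $  — expand R → S z
step 2: stack=$ z S  input=d c d c $  — expand S → Q c
step 3: stack=$ z c Q  input=d c d c $  — expand Q → d c d
step 4: stack=$ z c d c d  input=d c d c $  — match d
step 5: stack=$ z c d c  input=c d c $  — match c
step 6: stack=$ z c d  input=d c $  — match d
step 7: stack=$ z c  input=c $  — match c
step 8: stack=$ z  input=$  — error: top is terminal z but lookahead is $

$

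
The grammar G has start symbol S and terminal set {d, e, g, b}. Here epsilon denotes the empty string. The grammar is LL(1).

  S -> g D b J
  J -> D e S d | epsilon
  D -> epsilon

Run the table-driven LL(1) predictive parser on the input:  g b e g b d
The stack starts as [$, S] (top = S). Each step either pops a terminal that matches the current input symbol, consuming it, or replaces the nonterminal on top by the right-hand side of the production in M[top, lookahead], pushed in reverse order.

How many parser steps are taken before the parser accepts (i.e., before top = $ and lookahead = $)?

13

step 1: stack=$ S  input=g b e g b d $  — expand S -> g D b J
step 2: stack=$ J b D g  input=g b e g b d $  — match g
step 3: stack=$ J b D  input=b e g b d $  — expand D -> epsilon
step 4: stack=$ J b  input=b e g b d $  — match b
step 5: stack=$ J  input=e g b d $  — expand J -> D e S d
step 6: stack=$ d S e D  input=e g b d $  — expand D -> epsilon
step 7: stack=$ d S e  input=e g b d $  — match e
step 8: stack=$ d S  input=g b d $  — expand S -> g D b J
step 9: stack=$ d J b D g  input=g b d $  — match g
step 10: stack=$ d J b D  input=b d $  — expand D -> epsilon
step 11: stack=$ d J b  input=b d $  — match b
step 12: stack=$ d J  input=d $  — expand J -> epsilon
step 13: stack=$ d  input=d $  — match d
Accept reached after 13 steps.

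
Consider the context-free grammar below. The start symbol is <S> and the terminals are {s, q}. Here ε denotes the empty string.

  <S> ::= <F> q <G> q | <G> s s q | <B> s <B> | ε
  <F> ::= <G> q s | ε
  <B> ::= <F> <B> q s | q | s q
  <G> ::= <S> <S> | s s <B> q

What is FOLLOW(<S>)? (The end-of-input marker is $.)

{$, q, s}

FIRST(<S>): from <S>::=<F> q <G> q we get {q, s}; from <S>::=<G> s s q we get {q, s}; from <S>::=<B> s <B> we get {q, s}; from <S>::=ε we get {ε}. So FIRST(<S>) = {ε, q, s}.
FIRST(<G>): from <G>::=<S> <S> we get {ε, q, s}; from <G>::=s s <B> q we get {s}. So FIRST(<G>) = {ε, q, s}.
FIRST(<F>): from <F>::=<G> q s we get {q, s}; from <F>::=ε we get {ε}. So FIRST(<F>) = {ε, q, s}.
FIRST(<B>): from <B>::=<F> <B> q s we get {q, s}; from <B>::=q we get {q}; from <B>::=s q we get {s}. So FIRST(<B>) = {q, s}.
FOLLOW(<S>) includes $ since <S> is the start symbol.
FOLLOW(<F>): in <S>::=<F> q <G> q, <F> is followed by q <G> q with FIRST {q}; in <B>::=<F> <B> q s, <F> is followed by <B> q s with FIRST {q, s}. Thus FOLLOW(<F>) = {q, s}.
FOLLOW(<G>): in <S>::=<F> q <G> q, <G> is followed by q with FIRST {q}; in <S>::=<G> s s q, <G> is followed by s s q with FIRST {s}; in <F>::=<G> q s, <G> is followed by q s with FIRST {q}. Thus FOLLOW(<G>) = {q, s}.
FOLLOW(<S>): in <G>::=<S> <S> (occurrence 1), <S> is followed by <S> with FIRST {ε, q, s}; in <G>::=<S> <S> (occurrence 1), the suffix after <S> is nullable, so FOLLOW(<S>) ⊇ FOLLOW(<G>) = {q, s}; in <G>::=<S> <S> (occurrence 2), the suffix after <S> is empty, so FOLLOW(<S>) ⊇ FOLLOW(<G>) = {q, s}. Thus FOLLOW(<S>) = {$, q, s}.
FOLLOW(<B>): in <S>::=<B> s <B> (occurrence 1), <B> is followed by s <B> with FIRST {s}; in <S>::=<B> s <B> (occurrence 2), the suffix after <B> is empty, so FOLLOW(<B>) ⊇ FOLLOW(<S>) = {$, q, s}; in <B>::=<F> <B> q s, <B> is followed by q s with FIRST {q}; in <G>::=s s <B> q, <B> is followed by q with FIRST {q}. Thus FOLLOW(<B>) = {$, q, s}.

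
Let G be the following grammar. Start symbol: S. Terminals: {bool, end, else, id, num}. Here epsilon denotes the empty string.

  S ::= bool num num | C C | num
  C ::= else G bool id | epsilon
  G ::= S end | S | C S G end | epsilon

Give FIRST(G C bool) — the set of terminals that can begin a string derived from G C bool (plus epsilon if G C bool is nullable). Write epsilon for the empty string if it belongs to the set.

{bool, else, end, num}

FIRST(C) = {epsilon, else}
FIRST(S) = {epsilon, bool, else, num}  (via C C)
FIRST(G) = {epsilon, bool, else, end, num}  (via S end, S, C S G end)
FIRST(G C bool): take FIRST of each symbol in turn, carrying on past any symbol whose FIRST contains epsilon; result {bool, else, end, num}.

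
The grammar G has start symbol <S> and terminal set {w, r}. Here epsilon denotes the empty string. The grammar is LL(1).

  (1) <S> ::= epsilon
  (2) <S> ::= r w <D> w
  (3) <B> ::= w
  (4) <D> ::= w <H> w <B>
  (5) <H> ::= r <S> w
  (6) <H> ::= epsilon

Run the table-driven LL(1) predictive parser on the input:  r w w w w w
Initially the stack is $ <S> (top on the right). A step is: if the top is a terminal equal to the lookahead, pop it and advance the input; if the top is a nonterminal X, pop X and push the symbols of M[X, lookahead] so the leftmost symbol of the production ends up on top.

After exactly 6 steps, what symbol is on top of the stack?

w

     Stack            Input          Action
  1  $ <S>            r w w w w w $  expand <S> ::= r w <D> w
  2  $ w <D> w r      r w w w w w $  match r
  3  $ w <D> w        w w w w w $    match w
  4  $ w <D>          w w w w $      expand <D> ::= w <H> w <B>
  5  $ w <B> w <H> w  w w w w $      match w
  6  $ w <B> w <H>    w w w $        expand <H> ::= epsilon
Stack after step 6: $ w <B> w (top = w).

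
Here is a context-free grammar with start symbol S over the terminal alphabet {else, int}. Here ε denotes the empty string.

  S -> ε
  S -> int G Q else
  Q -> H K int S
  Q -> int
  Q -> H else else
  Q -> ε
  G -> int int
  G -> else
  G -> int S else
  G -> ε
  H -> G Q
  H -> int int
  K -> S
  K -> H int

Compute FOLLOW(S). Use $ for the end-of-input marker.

{$, else, int}

FIRST(S) = {ε, int}
FIRST(G) = {ε, else, int}
FIRST(Q) = {ε, else, int}  (via H K int S, H else else)
FIRST(H) = {ε, else, int}  (via G Q)
FIRST(K) = {ε, else, int}  (via S, H int)
FOLLOW(S) includes $ since S is the start symbol.
FOLLOW(H): in Q->H K int S, H is followed by K int S with FIRST {else, int}; in Q->H else else, H is followed by else else with FIRST {else}; in K->H int, H is followed by int with FIRST {int}. Thus FOLLOW(H) = {else, int}.
FOLLOW(Q): in S->int G Q else, Q is followed by else with FIRST {else}; in H->G Q, the suffix after Q is empty, so FOLLOW(Q) ⊇ FOLLOW(H) = {else, int}. Thus FOLLOW(Q) = {else, int}.
FOLLOW(G): in S->int G Q else, G is followed by Q else with FIRST {else, int}; in H->G Q, G is followed by Q with FIRST {ε, else, int}; in H->G Q, the suffix after G is nullable, so FOLLOW(G) ⊇ FOLLOW(H) = {else, int}. Thus FOLLOW(G) = {else, int}.
FOLLOW(K): in Q->H K int S, K is followed by int S with FIRST {int}. Thus FOLLOW(K) = {int}.
FOLLOW(S): in Q->H K int S, the suffix after S is empty, so FOLLOW(S) ⊇ FOLLOW(Q) = {else, int}; in G->int S else, S is followed by else with FIRST {else}; in K->S, the suffix after S is empty, so FOLLOW(S) ⊇ FOLLOW(K) = {int}. Thus FOLLOW(S) = {$, else, int}.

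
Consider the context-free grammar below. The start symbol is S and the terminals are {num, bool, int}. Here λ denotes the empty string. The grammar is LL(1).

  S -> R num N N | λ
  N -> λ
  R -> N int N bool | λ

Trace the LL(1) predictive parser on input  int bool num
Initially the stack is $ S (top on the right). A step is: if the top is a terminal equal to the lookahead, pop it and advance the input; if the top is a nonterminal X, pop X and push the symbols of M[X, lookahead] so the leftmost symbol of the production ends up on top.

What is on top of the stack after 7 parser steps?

N

step 1: stack=$ S  input=int bool num $  — expand S -> R num N N
step 2: stack=$ N N num R  input=int bool num $  — expand R -> N int N bool
step 3: stack=$ N N num bool N int N  input=int bool num $  — expand N -> λ
step 4: stack=$ N N num bool N int  input=int bool num $  — match int
step 5: stack=$ N N num bool N  input=bool num $  — expand N -> λ
step 6: stack=$ N N num bool  input=bool num $  — match bool
step 7: stack=$ N N num  input=num $  — match num
Stack after step 7: $ N N (top = N).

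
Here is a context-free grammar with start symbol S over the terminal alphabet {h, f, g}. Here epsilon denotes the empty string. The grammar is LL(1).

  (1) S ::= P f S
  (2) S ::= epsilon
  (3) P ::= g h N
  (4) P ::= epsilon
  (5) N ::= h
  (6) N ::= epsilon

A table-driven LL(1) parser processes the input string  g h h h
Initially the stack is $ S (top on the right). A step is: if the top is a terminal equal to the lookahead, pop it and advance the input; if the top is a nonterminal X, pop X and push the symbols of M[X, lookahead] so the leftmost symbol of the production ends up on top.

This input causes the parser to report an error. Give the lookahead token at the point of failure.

     Stack        Input      Action
  1  $ S          g h h h $  expand S ::= P f S
  2  $ S f P      g h h h $  expand P ::= g h N
  3  $ S f N h g  g h h h $  match g
  4  $ S f N h    h h h $    match h
  5  $ S f N      h h $      expand N ::= h
  6  $ S f h      h h $      match h
  7  $ S f        h $        error: top is terminal f but lookahead is h

h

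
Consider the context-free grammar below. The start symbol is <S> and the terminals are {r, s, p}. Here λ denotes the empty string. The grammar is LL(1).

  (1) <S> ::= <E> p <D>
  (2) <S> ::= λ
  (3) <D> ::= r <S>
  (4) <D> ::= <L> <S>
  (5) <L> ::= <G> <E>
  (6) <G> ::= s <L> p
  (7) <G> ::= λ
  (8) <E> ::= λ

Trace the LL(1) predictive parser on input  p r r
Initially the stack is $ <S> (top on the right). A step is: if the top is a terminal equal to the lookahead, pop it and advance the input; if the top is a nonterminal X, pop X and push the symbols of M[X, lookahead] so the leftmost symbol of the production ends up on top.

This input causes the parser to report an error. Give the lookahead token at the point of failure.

step 1: stack=$ <S>  input=p r r $  — expand <S> ::= <E> p <D>
step 2: stack=$ <D> p <E>  input=p r r $  — expand <E> ::= λ
step 3: stack=$ <D> p  input=p r r $  — match p
step 4: stack=$ <D>  input=r r $  — expand <D> ::= r <S>
step 5: stack=$ <S> r  input=r r $  — match r
step 6: stack=$ <S>  input=r $  — error: M[<S>, r] is empty

r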